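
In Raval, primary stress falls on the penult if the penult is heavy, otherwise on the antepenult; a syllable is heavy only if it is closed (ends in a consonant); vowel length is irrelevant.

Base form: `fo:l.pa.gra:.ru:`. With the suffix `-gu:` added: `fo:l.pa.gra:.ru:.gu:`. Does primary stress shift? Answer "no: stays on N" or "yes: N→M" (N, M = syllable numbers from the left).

Base `fo:l.pa.gra:.ru:` (4 syllables):
  Weights: 2 pa L, 3 gra: L, 4 ru: L.
  The penult (syllable 3, gra:) is light, so stress falls on the antepenult (syllable 2, pa).
  → primary stress on syllable 2.
Suffixed `fo:l.pa.gra:.ru:.gu:` (5 syllables):
  Weights: 3 gra: L, 4 ru: L, 5 gu: L.
  The penult (syllable 4, ru:) is light, so stress falls on the antepenult (syllable 3, gra:).
  → primary stress on syllable 3.

yes: 2→3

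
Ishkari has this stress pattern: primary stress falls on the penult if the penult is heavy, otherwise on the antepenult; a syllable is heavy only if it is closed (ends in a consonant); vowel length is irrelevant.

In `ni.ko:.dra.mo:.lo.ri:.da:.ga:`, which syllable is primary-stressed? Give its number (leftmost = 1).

6

Weights: 6 ri: L, 7 da: L, 8 ga: L.
The penult (syllable 7, da:) is light, so stress falls on the antepenult (syllable 6, ri:).
Primary stress: syllable 6 → ni.ko:.dra.mo:.lo.ˈri:.da:.ga:.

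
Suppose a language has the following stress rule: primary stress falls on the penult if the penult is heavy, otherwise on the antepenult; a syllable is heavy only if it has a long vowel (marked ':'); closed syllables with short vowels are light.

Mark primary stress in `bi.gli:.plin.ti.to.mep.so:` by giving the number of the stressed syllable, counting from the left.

5

Weights: 5 to L, 6 mep L, 7 so: H.
The penult (syllable 6, mep) is light, so stress falls on the antepenult (syllable 5, to).
Primary stress: syllable 5 → bi.gli:.plin.ti.ˈto.mep.so:.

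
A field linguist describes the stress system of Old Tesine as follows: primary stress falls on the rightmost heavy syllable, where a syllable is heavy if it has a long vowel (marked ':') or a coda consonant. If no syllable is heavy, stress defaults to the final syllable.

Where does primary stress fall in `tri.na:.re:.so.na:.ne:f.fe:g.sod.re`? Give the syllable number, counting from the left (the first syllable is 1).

Weights: 1 tri L, 2 na: H, 3 re: H, 4 so L, 5 na: H, 6 ne:f H, 7 fe:g H, 8 sod H, 9 re L.
Heavy syllables in the domain: 2, 3, 5, 6, 7, 8. The rightmost is syllable 8 (sod).
Primary stress: syllable 8 → tri.na:.re:.so.na:.ne:f.fe:g.ˈsod.re.

8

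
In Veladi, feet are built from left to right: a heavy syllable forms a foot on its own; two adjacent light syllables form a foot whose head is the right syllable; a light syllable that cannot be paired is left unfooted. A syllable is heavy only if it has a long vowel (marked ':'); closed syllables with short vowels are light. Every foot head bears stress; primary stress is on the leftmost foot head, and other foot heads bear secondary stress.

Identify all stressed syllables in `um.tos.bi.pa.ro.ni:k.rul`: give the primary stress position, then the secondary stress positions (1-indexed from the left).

Weights: 1 um L, 2 tos L, 3 bi L, 4 pa L, 5 ro L, 6 ni:k H, 7 rul L.
Parse left to right (heavy = foot alone; LL = one foot; stranded L unfooted): (um.ˈtos) (bi.ˈpa) ro (ˈni:k) rul.
Foot heads: 2, 4, 6.
Primary stress on the leftmost head = syllable 2.
Secondary stress on 4, 6: um.ˈtos.bi.ˌpa.ro.ˌni:k.rul.

primary 2, secondary 4, 6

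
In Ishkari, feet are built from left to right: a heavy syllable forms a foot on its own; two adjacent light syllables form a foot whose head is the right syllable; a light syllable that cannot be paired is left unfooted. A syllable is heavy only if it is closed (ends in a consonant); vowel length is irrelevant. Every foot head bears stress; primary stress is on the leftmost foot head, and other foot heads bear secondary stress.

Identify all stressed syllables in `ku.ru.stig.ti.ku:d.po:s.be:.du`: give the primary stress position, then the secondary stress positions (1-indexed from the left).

primary 2, secondary 3, 5, 6, 8

Weights: 1 ku L, 2 ru L, 3 stig H, 4 ti L, 5 ku:d H, 6 po:s H, 7 be: L, 8 du L.
Parse left to right (heavy = foot alone; LL = one foot; stranded L unfooted): (ku.ˈru) (ˈstig) ti (ˈku:d) (ˈpo:s) (be:.ˈdu).
Foot heads: 2, 3, 5, 6, 8.
Primary stress on the leftmost head = syllable 2.
Secondary stress on 3, 5, 6, 8: ku.ˈru.ˌstig.ti.ˌku:d.ˌpo:s.be:.ˌdu.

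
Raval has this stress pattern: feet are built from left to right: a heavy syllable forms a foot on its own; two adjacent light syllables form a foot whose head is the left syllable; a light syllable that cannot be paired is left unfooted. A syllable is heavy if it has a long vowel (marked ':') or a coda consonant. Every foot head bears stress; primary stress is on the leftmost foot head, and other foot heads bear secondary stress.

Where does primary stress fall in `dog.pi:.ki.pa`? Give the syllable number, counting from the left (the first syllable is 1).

1

Weights: 1 dog H, 2 pi: H, 3 ki L, 4 pa L.
Parse left to right (heavy = foot alone; LL = one foot; stranded L unfooted): (ˈdog) (ˈpi:) (ˈki.pa).
Foot heads: 1, 2, 3.
Primary stress on the leftmost head = syllable 1.
Primary stress: syllable 1 → ˈdog.pi:.ki.pa.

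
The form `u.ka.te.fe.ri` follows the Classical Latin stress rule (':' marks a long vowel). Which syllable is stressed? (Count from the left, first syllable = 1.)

Classical Latin: stress the penult if heavy (long vowel or closed), else the antepenult.
Weights: 3 te L, 4 fe L, 5 ri L.
The penult (syllable 4, fe) is light, so stress falls on the antepenult (syllable 3, te).
Stress on syllable 3: u.ka.ˈte.fe.ri.

3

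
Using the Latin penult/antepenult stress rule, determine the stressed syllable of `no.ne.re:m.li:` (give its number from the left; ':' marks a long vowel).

3

Classical Latin: stress the penult if heavy (long vowel or closed), else the antepenult.
Weights: 2 ne L, 3 re:m H, 4 li: H.
The penult (syllable 3, re:m) is heavy, so it takes stress.
Stress on syllable 3: no.ne.ˈre:m.li:.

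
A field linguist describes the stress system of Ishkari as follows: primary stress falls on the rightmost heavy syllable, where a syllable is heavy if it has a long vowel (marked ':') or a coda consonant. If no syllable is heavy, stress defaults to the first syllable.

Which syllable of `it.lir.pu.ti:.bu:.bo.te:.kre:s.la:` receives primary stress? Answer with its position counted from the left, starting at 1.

Weights: 1 it H, 2 lir H, 3 pu L, 4 ti: H, 5 bu: H, 6 bo L, 7 te: H, 8 kre:s H, 9 la: H.
Heavy syllables in the domain: 1, 2, 4, 5, 7, 8, 9. The rightmost is syllable 9 (la:).
Primary stress: syllable 9 → it.lir.pu.ti:.bu:.bo.te:.kre:s.ˈla:.

9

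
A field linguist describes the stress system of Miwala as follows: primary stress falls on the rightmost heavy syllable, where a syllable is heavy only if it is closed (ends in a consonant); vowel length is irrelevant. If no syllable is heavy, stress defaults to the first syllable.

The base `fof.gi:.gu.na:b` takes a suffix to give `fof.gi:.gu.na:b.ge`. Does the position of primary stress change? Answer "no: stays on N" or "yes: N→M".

no: stays on 4

Base `fof.gi:.gu.na:b` (4 syllables):
  Weights: 1 fof H, 2 gi: L, 3 gu L, 4 na:b H.
  Heavy syllables in the domain: 1, 4. The rightmost is syllable 4 (na:b).
  → primary stress on syllable 4.
Suffixed `fof.gi:.gu.na:b.ge` (5 syllables):
  Weights: 1 fof H, 2 gi: L, 3 gu L, 4 na:b H, 5 ge L.
  Heavy syllables in the domain: 1, 4. The rightmost is syllable 4 (na:b).
  → primary stress on syllable 4.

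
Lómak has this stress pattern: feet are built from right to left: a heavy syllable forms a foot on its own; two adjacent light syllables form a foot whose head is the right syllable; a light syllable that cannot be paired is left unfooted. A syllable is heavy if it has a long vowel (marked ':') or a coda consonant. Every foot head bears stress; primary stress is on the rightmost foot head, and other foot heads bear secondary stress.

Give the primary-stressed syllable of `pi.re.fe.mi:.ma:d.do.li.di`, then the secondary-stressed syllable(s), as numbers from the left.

primary 8, secondary 3, 4, 5

Weights: 1 pi L, 2 re L, 3 fe L, 4 mi: H, 5 ma:d H, 6 do L, 7 li L, 8 di L.
Parse right to left (heavy = foot alone; LL = one foot; stranded L unfooted): pi (re.ˈfe) (ˈmi:) (ˈma:d) do (li.ˈdi).
Foot heads: 3, 4, 5, 8.
Primary stress on the rightmost head = syllable 8.
Secondary stress on 3, 4, 5: pi.re.ˌfe.ˌmi:.ˌma:d.do.li.ˈdi.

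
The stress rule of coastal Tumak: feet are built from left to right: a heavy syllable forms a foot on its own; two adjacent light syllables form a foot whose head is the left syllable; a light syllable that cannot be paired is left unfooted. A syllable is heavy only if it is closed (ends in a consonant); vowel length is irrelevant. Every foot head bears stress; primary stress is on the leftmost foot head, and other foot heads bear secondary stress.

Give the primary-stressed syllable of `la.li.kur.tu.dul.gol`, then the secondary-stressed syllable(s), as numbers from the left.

primary 1, secondary 3, 5, 6

Weights: 1 la L, 2 li L, 3 kur H, 4 tu L, 5 dul H, 6 gol H.
Parse left to right (heavy = foot alone; LL = one foot; stranded L unfooted): (ˈla.li) (ˈkur) tu (ˈdul) (ˈgol).
Foot heads: 1, 3, 5, 6.
Primary stress on the leftmost head = syllable 1.
Secondary stress on 3, 5, 6: ˈla.li.ˌkur.tu.ˌdul.ˌgol.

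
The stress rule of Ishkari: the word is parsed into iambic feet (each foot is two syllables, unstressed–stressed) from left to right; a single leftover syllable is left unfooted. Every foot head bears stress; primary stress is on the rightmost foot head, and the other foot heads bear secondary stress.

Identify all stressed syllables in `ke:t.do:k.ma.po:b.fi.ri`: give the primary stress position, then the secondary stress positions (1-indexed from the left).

primary 6, secondary 2, 4

Parse left to right into iambic (σˈσ) feet: (ke:t.ˈdo:k) (ma.ˈpo:b) (fi.ˈri).
Foot heads (stressed positions): 2, 4, 6.
End Rule Rightmost: primary stress on the rightmost head = syllable 6.
Secondary stress on 2, 4: ke:t.ˌdo:k.ma.ˌpo:b.fi.ˈri.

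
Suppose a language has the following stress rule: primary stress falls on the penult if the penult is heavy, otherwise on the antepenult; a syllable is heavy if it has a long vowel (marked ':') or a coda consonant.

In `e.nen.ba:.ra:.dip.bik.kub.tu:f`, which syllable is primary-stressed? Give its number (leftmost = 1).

7

Weights: 6 bik H, 7 kub H, 8 tu:f H.
The penult (syllable 7, kub) is heavy, so it takes stress.
Primary stress: syllable 7 → e.nen.ba:.ra:.dip.bik.ˈkub.tu:f.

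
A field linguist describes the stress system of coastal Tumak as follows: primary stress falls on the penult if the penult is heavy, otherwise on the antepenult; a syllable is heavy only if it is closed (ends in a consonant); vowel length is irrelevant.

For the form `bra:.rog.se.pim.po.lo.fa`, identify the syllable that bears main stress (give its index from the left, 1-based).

Weights: 5 po L, 6 lo L, 7 fa L.
The penult (syllable 6, lo) is light, so stress falls on the antepenult (syllable 5, po).
Primary stress: syllable 5 → bra:.rog.se.pim.ˈpo.lo.fa.

5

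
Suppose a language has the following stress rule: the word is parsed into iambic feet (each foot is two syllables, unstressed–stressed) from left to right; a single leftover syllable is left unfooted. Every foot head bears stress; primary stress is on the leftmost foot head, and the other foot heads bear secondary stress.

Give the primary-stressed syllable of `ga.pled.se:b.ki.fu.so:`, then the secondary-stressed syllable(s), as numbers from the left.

primary 2, secondary 4, 6

Parse left to right into iambic (σˈσ) feet: (ga.ˈpled) (se:b.ˈki) (fu.ˈso:).
Foot heads (stressed positions): 2, 4, 6.
End Rule Leftmost: primary stress on the leftmost head = syllable 2.
Secondary stress on 4, 6: ga.ˈpled.se:b.ˌki.fu.ˌso:.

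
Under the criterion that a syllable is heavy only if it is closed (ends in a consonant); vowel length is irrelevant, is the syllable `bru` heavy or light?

`bru`: short vowel, open (no coda). Open (no coda) → light.

light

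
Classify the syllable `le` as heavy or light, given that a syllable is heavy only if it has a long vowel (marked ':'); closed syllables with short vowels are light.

`le`: short vowel, open (no coda). Short vowel → light.

light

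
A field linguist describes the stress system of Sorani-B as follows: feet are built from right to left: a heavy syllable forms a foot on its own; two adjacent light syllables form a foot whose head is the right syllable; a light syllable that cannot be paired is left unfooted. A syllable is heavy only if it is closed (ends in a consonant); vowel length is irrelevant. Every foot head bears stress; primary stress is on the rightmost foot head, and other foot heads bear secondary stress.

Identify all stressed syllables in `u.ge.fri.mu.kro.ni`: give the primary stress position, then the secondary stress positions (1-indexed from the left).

Weights: 1 u L, 2 ge L, 3 fri L, 4 mu L, 5 kro L, 6 ni L.
Parse right to left (heavy = foot alone; LL = one foot; stranded L unfooted): (u.ˈge) (fri.ˈmu) (kro.ˈni).
Foot heads: 2, 4, 6.
Primary stress on the rightmost head = syllable 6.
Secondary stress on 2, 4: u.ˌge.fri.ˌmu.kro.ˈni.

primary 6, secondary 2, 4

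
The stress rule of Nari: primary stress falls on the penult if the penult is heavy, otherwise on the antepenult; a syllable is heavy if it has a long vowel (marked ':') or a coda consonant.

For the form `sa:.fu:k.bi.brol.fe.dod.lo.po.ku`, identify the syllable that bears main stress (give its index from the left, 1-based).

Weights: 7 lo L, 8 po L, 9 ku L.
The penult (syllable 8, po) is light, so stress falls on the antepenult (syllable 7, lo).
Primary stress: syllable 7 → sa:.fu:k.bi.brol.fe.dod.ˈlo.po.ku.

7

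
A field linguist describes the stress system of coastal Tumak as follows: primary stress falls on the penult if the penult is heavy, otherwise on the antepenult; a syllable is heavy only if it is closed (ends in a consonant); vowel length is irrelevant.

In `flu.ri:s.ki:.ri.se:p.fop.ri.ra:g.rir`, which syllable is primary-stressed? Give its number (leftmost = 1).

8

Weights: 7 ri L, 8 ra:g H, 9 rir H.
The penult (syllable 8, ra:g) is heavy, so it takes stress.
Primary stress: syllable 8 → flu.ri:s.ki:.ri.se:p.fop.ri.ˈra:g.rir.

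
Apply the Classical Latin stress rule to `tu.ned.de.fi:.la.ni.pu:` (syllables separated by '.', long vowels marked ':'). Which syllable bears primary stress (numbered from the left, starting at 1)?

Classical Latin: stress the penult if heavy (long vowel or closed), else the antepenult.
Weights: 5 la L, 6 ni L, 7 pu: H.
The penult (syllable 6, ni) is light, so stress falls on the antepenult (syllable 5, la).
Stress on syllable 5: tu.ned.de.fi:.ˈla.ni.pu:.

5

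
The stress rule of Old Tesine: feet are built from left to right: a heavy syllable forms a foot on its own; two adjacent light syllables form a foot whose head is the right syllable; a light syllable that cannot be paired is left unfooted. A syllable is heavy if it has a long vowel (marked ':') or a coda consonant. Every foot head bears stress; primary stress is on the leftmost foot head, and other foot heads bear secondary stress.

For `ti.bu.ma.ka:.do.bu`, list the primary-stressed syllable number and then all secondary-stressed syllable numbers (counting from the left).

primary 2, secondary 4, 6

Weights: 1 ti L, 2 bu L, 3 ma L, 4 ka: H, 5 do L, 6 bu L.
Parse left to right (heavy = foot alone; LL = one foot; stranded L unfooted): (ti.ˈbu) ma (ˈka:) (do.ˈbu).
Foot heads: 2, 4, 6.
Primary stress on the leftmost head = syllable 2.
Secondary stress on 4, 6: ti.ˈbu.ma.ˌka:.do.ˌbu.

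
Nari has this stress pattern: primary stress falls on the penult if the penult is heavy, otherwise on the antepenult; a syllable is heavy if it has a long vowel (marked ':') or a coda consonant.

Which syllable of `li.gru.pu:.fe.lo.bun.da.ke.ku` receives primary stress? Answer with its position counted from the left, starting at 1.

7

Weights: 7 da L, 8 ke L, 9 ku L.
The penult (syllable 8, ke) is light, so stress falls on the antepenult (syllable 7, da).
Primary stress: syllable 7 → li.gru.pu:.fe.lo.bun.ˈda.ke.ku.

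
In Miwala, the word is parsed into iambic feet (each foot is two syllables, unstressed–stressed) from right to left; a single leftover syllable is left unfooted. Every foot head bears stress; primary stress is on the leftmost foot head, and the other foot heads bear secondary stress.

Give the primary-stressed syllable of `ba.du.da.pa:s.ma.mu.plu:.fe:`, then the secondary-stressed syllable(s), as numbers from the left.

primary 2, secondary 4, 6, 8

Parse right to left into iambic (σˈσ) feet: (ba.ˈdu) (da.ˈpa:s) (ma.ˈmu) (plu:.ˈfe:).
Foot heads (stressed positions): 2, 4, 6, 8.
End Rule Leftmost: primary stress on the leftmost head = syllable 2.
Secondary stress on 4, 6, 8: ba.ˈdu.da.ˌpa:s.ma.ˌmu.plu:.ˌfe:.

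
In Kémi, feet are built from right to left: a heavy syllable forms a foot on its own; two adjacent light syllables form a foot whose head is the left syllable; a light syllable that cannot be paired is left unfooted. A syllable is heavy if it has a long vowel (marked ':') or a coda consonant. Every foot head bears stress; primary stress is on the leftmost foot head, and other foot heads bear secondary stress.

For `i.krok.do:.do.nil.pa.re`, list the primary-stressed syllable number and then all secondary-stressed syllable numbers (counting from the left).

primary 2, secondary 3, 5, 6

Weights: 1 i L, 2 krok H, 3 do: H, 4 do L, 5 nil H, 6 pa L, 7 re L.
Parse right to left (heavy = foot alone; LL = one foot; stranded L unfooted): i (ˈkrok) (ˈdo:) do (ˈnil) (ˈpa.re).
Foot heads: 2, 3, 5, 6.
Primary stress on the leftmost head = syllable 2.
Secondary stress on 3, 5, 6: i.ˈkrok.ˌdo:.do.ˌnil.ˌpa.re.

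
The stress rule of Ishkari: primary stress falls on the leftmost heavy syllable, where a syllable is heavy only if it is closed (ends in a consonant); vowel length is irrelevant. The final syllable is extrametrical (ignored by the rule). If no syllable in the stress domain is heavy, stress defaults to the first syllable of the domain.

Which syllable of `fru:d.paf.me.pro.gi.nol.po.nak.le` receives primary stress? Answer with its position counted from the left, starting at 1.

The final syllable (9, le) is extrametrical; the stress domain is syllables 1–8.
Weights: 1 fru:d H, 2 paf H, 3 me L, 4 pro L, 5 gi L, 6 nol H, 7 po L, 8 nak H.
Heavy syllables in the domain: 1, 2, 6, 8. The leftmost is syllable 1 (fru:d).
Primary stress: syllable 1 → ˈfru:d.paf.me.pro.gi.nol.po.nak.le.

1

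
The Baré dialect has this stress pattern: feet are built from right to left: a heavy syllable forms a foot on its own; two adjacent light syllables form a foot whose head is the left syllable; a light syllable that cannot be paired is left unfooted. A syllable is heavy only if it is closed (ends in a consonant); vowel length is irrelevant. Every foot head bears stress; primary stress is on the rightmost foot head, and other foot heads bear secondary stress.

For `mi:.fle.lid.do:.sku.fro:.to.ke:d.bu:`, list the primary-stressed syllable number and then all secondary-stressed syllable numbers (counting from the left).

Weights: 1 mi: L, 2 fle L, 3 lid H, 4 do: L, 5 sku L, 6 fro: L, 7 to L, 8 ke:d H, 9 bu: L.
Parse right to left (heavy = foot alone; LL = one foot; stranded L unfooted): (ˈmi:.fle) (ˈlid) (ˈdo:.sku) (ˈfro:.to) (ˈke:d) bu:.
Foot heads: 1, 3, 4, 6, 8.
Primary stress on the rightmost head = syllable 8.
Secondary stress on 1, 3, 4, 6: ˌmi:.fle.ˌlid.ˌdo:.sku.ˌfro:.to.ˈke:d.bu:.

primary 8, secondary 1, 3, 4, 6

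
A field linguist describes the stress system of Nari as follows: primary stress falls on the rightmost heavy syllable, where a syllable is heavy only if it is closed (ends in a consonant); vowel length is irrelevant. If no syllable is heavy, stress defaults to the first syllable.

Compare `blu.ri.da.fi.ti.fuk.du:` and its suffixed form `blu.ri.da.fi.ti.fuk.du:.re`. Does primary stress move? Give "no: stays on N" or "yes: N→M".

no: stays on 6

Base `blu.ri.da.fi.ti.fuk.du:` (7 syllables):
  Weights: 1 blu L, 2 ri L, 3 da L, 4 fi L, 5 ti L, 6 fuk H, 7 du: L.
  Heavy syllables in the domain: 6. The rightmost is syllable 6 (fuk).
  → primary stress on syllable 6.
Suffixed `blu.ri.da.fi.ti.fuk.du:.re` (8 syllables):
  Weights: 1 blu L, 2 ri L, 3 da L, 4 fi L, 5 ti L, 6 fuk H, 7 du: L, 8 re L.
  Heavy syllables in the domain: 6. The rightmost is syllable 6 (fuk).
  → primary stress on syllable 6.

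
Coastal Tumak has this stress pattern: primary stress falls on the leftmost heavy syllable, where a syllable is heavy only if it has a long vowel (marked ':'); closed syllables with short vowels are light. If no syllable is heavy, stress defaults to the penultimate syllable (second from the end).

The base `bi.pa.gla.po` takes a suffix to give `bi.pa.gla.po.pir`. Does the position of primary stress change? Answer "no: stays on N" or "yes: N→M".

Base `bi.pa.gla.po` (4 syllables):
  Weights: 1 bi L, 2 pa L, 3 gla L, 4 po L.
  No heavy syllable in the domain; default to the penultimate syllable (second from the end) = syllable 3.
  → primary stress on syllable 3.
Suffixed `bi.pa.gla.po.pir` (5 syllables):
  Weights: 1 bi L, 2 pa L, 3 gla L, 4 po L, 5 pir L.
  No heavy syllable in the domain; default to the penultimate syllable (second from the end) = syllable 4.
  → primary stress on syllable 4.

yes: 3→4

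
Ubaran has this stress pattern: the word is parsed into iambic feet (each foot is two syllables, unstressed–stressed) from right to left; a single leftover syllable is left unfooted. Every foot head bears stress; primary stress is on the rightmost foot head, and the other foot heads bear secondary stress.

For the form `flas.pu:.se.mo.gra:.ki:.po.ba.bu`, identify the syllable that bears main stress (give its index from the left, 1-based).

Parse right to left into iambic (σˈσ) feet: flas (pu:.ˈse) (mo.ˈgra:) (ki:.ˈpo) (ba.ˈbu). Syllable 1 is left unfooted.
Foot heads (stressed positions): 3, 5, 7, 9.
End Rule Rightmost: primary stress on the rightmost head = syllable 9.
Primary stress: syllable 9 → flas.pu:.se.mo.gra:.ki:.po.ba.ˈbu.

9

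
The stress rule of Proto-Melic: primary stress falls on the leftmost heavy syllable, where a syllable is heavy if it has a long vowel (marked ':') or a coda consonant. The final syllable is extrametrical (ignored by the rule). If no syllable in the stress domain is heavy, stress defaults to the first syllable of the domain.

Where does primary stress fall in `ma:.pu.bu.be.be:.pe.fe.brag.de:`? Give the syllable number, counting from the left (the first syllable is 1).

The final syllable (9, de:) is extrametrical; the stress domain is syllables 1–8.
Weights: 1 ma: H, 2 pu L, 3 bu L, 4 be L, 5 be: H, 6 pe L, 7 fe L, 8 brag H.
Heavy syllables in the domain: 1, 5, 8. The leftmost is syllable 1 (ma:).
Primary stress: syllable 1 → ˈma:.pu.bu.be.be:.pe.fe.brag.de:.

1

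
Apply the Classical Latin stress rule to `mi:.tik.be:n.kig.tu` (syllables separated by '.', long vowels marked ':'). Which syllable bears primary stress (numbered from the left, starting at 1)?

4

Classical Latin: stress the penult if heavy (long vowel or closed), else the antepenult.
Weights: 3 be:n H, 4 kig H, 5 tu L.
The penult (syllable 4, kig) is heavy, so it takes stress.
Stress on syllable 4: mi:.tik.be:n.ˈkig.tu.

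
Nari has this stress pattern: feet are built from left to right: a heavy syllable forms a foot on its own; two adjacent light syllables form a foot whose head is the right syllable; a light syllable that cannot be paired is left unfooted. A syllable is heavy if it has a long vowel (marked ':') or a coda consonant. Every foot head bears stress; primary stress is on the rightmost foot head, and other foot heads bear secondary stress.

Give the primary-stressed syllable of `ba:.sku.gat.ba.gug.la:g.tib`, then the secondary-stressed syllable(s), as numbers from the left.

primary 7, secondary 1, 3, 5, 6

Weights: 1 ba: H, 2 sku L, 3 gat H, 4 ba L, 5 gug H, 6 la:g H, 7 tib H.
Parse left to right (heavy = foot alone; LL = one foot; stranded L unfooted): (ˈba:) sku (ˈgat) ba (ˈgug) (ˈla:g) (ˈtib).
Foot heads: 1, 3, 5, 6, 7.
Primary stress on the rightmost head = syllable 7.
Secondary stress on 1, 3, 5, 6: ˌba:.sku.ˌgat.ba.ˌgug.ˌla:g.ˈtib.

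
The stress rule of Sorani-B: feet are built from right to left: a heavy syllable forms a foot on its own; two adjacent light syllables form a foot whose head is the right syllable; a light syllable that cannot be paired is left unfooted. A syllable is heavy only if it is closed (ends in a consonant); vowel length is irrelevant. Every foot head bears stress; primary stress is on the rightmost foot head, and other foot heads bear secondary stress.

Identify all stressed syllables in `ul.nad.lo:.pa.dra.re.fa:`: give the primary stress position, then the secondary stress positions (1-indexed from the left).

Weights: 1 ul H, 2 nad H, 3 lo: L, 4 pa L, 5 dra L, 6 re L, 7 fa: L.
Parse right to left (heavy = foot alone; LL = one foot; stranded L unfooted): (ˈul) (ˈnad) lo: (pa.ˈdra) (re.ˈfa:).
Foot heads: 1, 2, 5, 7.
Primary stress on the rightmost head = syllable 7.
Secondary stress on 1, 2, 5: ˌul.ˌnad.lo:.pa.ˌdra.re.ˈfa:.

primary 7, secondary 1, 2, 5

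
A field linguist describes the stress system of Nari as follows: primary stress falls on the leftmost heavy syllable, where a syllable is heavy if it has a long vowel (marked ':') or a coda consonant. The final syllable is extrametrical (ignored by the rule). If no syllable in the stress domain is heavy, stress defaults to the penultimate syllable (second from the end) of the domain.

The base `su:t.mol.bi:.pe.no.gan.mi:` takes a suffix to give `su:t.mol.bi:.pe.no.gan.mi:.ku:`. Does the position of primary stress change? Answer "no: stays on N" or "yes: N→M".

no: stays on 1

Base `su:t.mol.bi:.pe.no.gan.mi:` (7 syllables):
  The final syllable (7, mi:) is extrametrical; the stress domain is syllables 1–6.
  Weights: 1 su:t H, 2 mol H, 3 bi: H, 4 pe L, 5 no L, 6 gan H.
  Heavy syllables in the domain: 1, 2, 3, 6. The leftmost is syllable 1 (su:t).
  → primary stress on syllable 1.
Suffixed `su:t.mol.bi:.pe.no.gan.mi:.ku:` (8 syllables):
  The final syllable (8, ku:) is extrametrical; the stress domain is syllables 1–7.
  Weights: 1 su:t H, 2 mol H, 3 bi: H, 4 pe L, 5 no L, 6 gan H, 7 mi: H.
  Heavy syllables in the domain: 1, 2, 3, 6, 7. The leftmost is syllable 1 (su:t).
  → primary stress on syllable 1.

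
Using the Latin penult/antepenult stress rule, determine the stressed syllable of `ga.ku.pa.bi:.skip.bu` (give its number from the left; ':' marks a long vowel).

5

Classical Latin: stress the penult if heavy (long vowel or closed), else the antepenult.
Weights: 4 bi: H, 5 skip H, 6 bu L.
The penult (syllable 5, skip) is heavy, so it takes stress.
Stress on syllable 5: ga.ku.pa.bi:.ˈskip.bu.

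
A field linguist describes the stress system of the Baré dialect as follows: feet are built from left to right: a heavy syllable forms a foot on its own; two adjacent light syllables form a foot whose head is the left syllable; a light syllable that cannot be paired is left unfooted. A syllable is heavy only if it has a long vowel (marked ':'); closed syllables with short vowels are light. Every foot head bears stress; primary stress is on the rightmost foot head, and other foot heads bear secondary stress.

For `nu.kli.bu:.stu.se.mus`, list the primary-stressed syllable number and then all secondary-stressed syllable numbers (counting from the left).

Weights: 1 nu L, 2 kli L, 3 bu: H, 4 stu L, 5 se L, 6 mus L.
Parse left to right (heavy = foot alone; LL = one foot; stranded L unfooted): (ˈnu.kli) (ˈbu:) (ˈstu.se) mus.
Foot heads: 1, 3, 4.
Primary stress on the rightmost head = syllable 4.
Secondary stress on 1, 3: ˌnu.kli.ˌbu:.ˈstu.se.mus.

primary 4, secondary 1, 3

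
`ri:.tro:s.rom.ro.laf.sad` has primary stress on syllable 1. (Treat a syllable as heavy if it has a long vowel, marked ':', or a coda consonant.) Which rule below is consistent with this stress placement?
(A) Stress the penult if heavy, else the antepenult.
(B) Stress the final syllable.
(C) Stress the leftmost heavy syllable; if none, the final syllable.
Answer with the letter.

C

Rule A → syllable 5 (observed: 1).
Rule B → syllable 6 (observed: 1).
Rule C → syllable 1 ✓.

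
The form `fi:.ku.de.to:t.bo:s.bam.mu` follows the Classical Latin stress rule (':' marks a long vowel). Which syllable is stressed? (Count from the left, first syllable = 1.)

Classical Latin: stress the penult if heavy (long vowel or closed), else the antepenult.
Weights: 5 bo:s H, 6 bam H, 7 mu L.
The penult (syllable 6, bam) is heavy, so it takes stress.
Stress on syllable 6: fi:.ku.de.to:t.bo:s.ˈbam.mu.

6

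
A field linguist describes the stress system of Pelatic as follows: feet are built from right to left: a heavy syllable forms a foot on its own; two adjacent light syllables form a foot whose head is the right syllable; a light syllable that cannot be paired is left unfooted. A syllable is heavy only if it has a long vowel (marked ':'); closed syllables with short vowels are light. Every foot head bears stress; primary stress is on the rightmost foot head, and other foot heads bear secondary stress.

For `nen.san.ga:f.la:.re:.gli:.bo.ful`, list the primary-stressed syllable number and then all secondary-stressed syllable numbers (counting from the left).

primary 8, secondary 2, 3, 4, 5, 6

Weights: 1 nen L, 2 san L, 3 ga:f H, 4 la: H, 5 re: H, 6 gli: H, 7 bo L, 8 ful L.
Parse right to left (heavy = foot alone; LL = one foot; stranded L unfooted): (nen.ˈsan) (ˈga:f) (ˈla:) (ˈre:) (ˈgli:) (bo.ˈful).
Foot heads: 2, 3, 4, 5, 6, 8.
Primary stress on the rightmost head = syllable 8.
Secondary stress on 2, 3, 4, 5, 6: nen.ˌsan.ˌga:f.ˌla:.ˌre:.ˌgli:.bo.ˈful.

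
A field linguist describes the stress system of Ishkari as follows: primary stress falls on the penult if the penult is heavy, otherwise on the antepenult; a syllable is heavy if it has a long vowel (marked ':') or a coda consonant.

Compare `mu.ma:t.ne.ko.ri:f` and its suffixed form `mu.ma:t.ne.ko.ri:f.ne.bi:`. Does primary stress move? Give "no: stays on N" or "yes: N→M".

yes: 3→5

Base `mu.ma:t.ne.ko.ri:f` (5 syllables):
  Weights: 3 ne L, 4 ko L, 5 ri:f H.
  The penult (syllable 4, ko) is light, so stress falls on the antepenult (syllable 3, ne).
  → primary stress on syllable 3.
Suffixed `mu.ma:t.ne.ko.ri:f.ne.bi:` (7 syllables):
  Weights: 5 ri:f H, 6 ne L, 7 bi: H.
  The penult (syllable 6, ne) is light, so stress falls on the antepenult (syllable 5, ri:f).
  → primary stress on syllable 5.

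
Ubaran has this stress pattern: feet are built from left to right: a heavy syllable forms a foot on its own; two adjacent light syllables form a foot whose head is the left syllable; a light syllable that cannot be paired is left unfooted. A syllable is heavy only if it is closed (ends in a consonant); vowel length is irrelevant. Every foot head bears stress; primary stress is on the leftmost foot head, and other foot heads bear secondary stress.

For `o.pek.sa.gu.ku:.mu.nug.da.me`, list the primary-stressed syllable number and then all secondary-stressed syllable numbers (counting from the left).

Weights: 1 o L, 2 pek H, 3 sa L, 4 gu L, 5 ku: L, 6 mu L, 7 nug H, 8 da L, 9 me L.
Parse left to right (heavy = foot alone; LL = one foot; stranded L unfooted): o (ˈpek) (ˈsa.gu) (ˈku:.mu) (ˈnug) (ˈda.me).
Foot heads: 2, 3, 5, 7, 8.
Primary stress on the leftmost head = syllable 2.
Secondary stress on 3, 5, 7, 8: o.ˈpek.ˌsa.gu.ˌku:.mu.ˌnug.ˌda.me.

primary 2, secondary 3, 5, 7, 8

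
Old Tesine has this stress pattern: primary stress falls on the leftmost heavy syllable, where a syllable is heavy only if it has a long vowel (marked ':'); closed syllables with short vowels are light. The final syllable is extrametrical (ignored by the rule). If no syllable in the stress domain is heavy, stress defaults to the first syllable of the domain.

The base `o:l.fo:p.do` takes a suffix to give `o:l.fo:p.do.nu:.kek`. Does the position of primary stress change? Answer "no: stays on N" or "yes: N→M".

no: stays on 1

Base `o:l.fo:p.do` (3 syllables):
  The final syllable (3, do) is extrametrical; the stress domain is syllables 1–2.
  Weights: 1 o:l H, 2 fo:p H.
  Heavy syllables in the domain: 1, 2. The leftmost is syllable 1 (o:l).
  → primary stress on syllable 1.
Suffixed `o:l.fo:p.do.nu:.kek` (5 syllables):
  The final syllable (5, kek) is extrametrical; the stress domain is syllables 1–4.
  Weights: 1 o:l H, 2 fo:p H, 3 do L, 4 nu: H.
  Heavy syllables in the domain: 1, 2, 4. The leftmost is syllable 1 (o:l).
  → primary stress on syllable 1.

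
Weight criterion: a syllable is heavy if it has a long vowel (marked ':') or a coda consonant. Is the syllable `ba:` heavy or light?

heavy

`ba:`: long vowel, open (no coda). Long vowel → heavy.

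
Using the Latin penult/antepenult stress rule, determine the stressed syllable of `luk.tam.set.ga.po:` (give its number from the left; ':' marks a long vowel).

3

Classical Latin: stress the penult if heavy (long vowel or closed), else the antepenult.
Weights: 3 set H, 4 ga L, 5 po: H.
The penult (syllable 4, ga) is light, so stress falls on the antepenult (syllable 3, set).
Stress on syllable 3: luk.tam.ˈset.ga.po:.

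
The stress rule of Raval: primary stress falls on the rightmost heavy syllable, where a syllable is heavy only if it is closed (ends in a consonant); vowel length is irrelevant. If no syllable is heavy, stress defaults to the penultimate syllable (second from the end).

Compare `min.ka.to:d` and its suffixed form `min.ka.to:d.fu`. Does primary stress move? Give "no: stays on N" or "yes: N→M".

no: stays on 3

Base `min.ka.to:d` (3 syllables):
  Weights: 1 min H, 2 ka L, 3 to:d H.
  Heavy syllables in the domain: 1, 3. The rightmost is syllable 3 (to:d).
  → primary stress on syllable 3.
Suffixed `min.ka.to:d.fu` (4 syllables):
  Weights: 1 min H, 2 ka L, 3 to:d H, 4 fu L.
  Heavy syllables in the domain: 1, 3. The rightmost is syllable 3 (to:d).
  → primary stress on syllable 3.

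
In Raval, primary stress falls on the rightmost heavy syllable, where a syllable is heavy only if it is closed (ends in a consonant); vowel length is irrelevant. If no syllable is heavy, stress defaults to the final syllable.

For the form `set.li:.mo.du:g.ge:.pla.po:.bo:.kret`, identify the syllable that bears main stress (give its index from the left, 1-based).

Weights: 1 set H, 2 li: L, 3 mo L, 4 du:g H, 5 ge: L, 6 pla L, 7 po: L, 8 bo: L, 9 kret H.
Heavy syllables in the domain: 1, 4, 9. The rightmost is syllable 9 (kret).
Primary stress: syllable 9 → set.li:.mo.du:g.ge:.pla.po:.bo:.ˈkret.

9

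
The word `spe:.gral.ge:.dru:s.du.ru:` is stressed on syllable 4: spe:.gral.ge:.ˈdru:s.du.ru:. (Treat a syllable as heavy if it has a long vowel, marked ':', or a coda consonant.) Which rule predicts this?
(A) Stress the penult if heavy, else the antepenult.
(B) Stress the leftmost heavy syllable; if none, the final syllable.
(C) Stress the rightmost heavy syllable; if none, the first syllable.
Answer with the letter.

Rule A → syllable 4 ✓.
Rule B → syllable 1 (observed: 4).
Rule C → syllable 6 (observed: 4).

A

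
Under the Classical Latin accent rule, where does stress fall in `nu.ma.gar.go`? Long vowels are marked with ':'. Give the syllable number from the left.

Classical Latin: stress the penult if heavy (long vowel or closed), else the antepenult.
Weights: 2 ma L, 3 gar H, 4 go L.
The penult (syllable 3, gar) is heavy, so it takes stress.
Stress on syllable 3: nu.ma.ˈgar.go.

3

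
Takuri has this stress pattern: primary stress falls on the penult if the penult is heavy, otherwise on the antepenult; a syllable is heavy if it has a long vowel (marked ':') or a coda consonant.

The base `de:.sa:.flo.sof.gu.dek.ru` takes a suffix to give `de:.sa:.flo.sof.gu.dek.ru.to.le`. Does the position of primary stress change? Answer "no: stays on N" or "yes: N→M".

Base `de:.sa:.flo.sof.gu.dek.ru` (7 syllables):
  Weights: 5 gu L, 6 dek H, 7 ru L.
  The penult (syllable 6, dek) is heavy, so it takes stress.
  → primary stress on syllable 6.
Suffixed `de:.sa:.flo.sof.gu.dek.ru.to.le` (9 syllables):
  Weights: 7 ru L, 8 to L, 9 le L.
  The penult (syllable 8, to) is light, so stress falls on the antepenult (syllable 7, ru).
  → primary stress on syllable 7.

yes: 6→7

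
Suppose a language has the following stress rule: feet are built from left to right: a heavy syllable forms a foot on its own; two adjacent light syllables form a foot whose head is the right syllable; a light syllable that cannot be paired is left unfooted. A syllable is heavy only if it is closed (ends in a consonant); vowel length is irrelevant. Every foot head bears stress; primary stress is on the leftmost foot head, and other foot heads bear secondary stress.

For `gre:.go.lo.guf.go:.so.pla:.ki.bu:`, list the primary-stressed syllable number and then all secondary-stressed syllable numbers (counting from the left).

primary 2, secondary 4, 6, 8

Weights: 1 gre: L, 2 go L, 3 lo L, 4 guf H, 5 go: L, 6 so L, 7 pla: L, 8 ki L, 9 bu: L.
Parse left to right (heavy = foot alone; LL = one foot; stranded L unfooted): (gre:.ˈgo) lo (ˈguf) (go:.ˈso) (pla:.ˈki) bu:.
Foot heads: 2, 4, 6, 8.
Primary stress on the leftmost head = syllable 2.
Secondary stress on 4, 6, 8: gre:.ˈgo.lo.ˌguf.go:.ˌso.pla:.ˌki.bu:.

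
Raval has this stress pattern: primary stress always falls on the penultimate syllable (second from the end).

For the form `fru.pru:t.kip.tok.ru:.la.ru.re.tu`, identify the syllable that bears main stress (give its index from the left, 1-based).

The word has 9 syllables; the penultimate syllable (second from the end) is syllable 8 (re).
Primary stress: syllable 8 → fru.pru:t.kip.tok.ru:.la.ru.ˈre.tu.

8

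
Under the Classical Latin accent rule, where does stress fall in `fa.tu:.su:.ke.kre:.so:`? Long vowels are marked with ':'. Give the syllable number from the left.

Classical Latin: stress the penult if heavy (long vowel or closed), else the antepenult.
Weights: 4 ke L, 5 kre: H, 6 so: H.
The penult (syllable 5, kre:) is heavy, so it takes stress.
Stress on syllable 5: fa.tu:.su:.ke.ˈkre:.so:.

5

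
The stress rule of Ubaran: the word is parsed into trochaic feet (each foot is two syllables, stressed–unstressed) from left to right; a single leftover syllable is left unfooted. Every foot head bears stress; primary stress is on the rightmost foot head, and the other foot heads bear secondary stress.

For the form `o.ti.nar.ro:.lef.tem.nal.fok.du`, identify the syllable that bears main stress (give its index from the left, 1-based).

Parse left to right into trochaic (ˈσσ) feet: (ˈo.ti) (ˈnar.ro:) (ˈlef.tem) (ˈnal.fok) du. Syllable 9 is left unfooted.
Foot heads (stressed positions): 1, 3, 5, 7.
End Rule Rightmost: primary stress on the rightmost head = syllable 7.
Primary stress: syllable 7 → o.ti.nar.ro:.lef.tem.ˈnal.fok.du.

7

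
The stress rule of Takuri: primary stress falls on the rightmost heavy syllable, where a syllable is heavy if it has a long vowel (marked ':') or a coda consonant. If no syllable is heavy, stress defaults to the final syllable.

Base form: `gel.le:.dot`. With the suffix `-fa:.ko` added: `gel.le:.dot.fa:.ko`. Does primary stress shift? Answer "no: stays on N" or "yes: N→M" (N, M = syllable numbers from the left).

yes: 3→4

Base `gel.le:.dot` (3 syllables):
  Weights: 1 gel H, 2 le: H, 3 dot H.
  Heavy syllables in the domain: 1, 2, 3. The rightmost is syllable 3 (dot).
  → primary stress on syllable 3.
Suffixed `gel.le:.dot.fa:.ko` (5 syllables):
  Weights: 1 gel H, 2 le: H, 3 dot H, 4 fa: H, 5 ko L.
  Heavy syllables in the domain: 1, 2, 3, 4. The rightmost is syllable 4 (fa:).
  → primary stress on syllable 4.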